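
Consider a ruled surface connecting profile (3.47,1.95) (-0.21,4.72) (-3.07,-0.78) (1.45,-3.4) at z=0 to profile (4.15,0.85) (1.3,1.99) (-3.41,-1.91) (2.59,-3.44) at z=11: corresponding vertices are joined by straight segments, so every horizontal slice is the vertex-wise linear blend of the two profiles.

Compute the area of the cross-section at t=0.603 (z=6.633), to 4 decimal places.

Area at t=0.603: 25.2209

Cross-section at t=0.603: each vertex is (1-t)·p0[i] + t·p1[i].
  v1: (1-0.603)·(3.47,1.95) + 0.603·(4.15,0.85) = (3.8800,1.2867)
  v2: (1-0.603)·(-0.21,4.72) + 0.603·(1.3,1.99) = (0.7005,3.0738)
  v3: (1-0.603)·(-3.07,-0.78) + 0.603·(-3.41,-1.91) = (-3.2750,-1.4614)
  v4: (1-0.603)·(1.45,-3.4) + 0.603·(2.59,-3.44) = (2.1374,-3.4241)
Shoelace sum Σ(x_i·y_{i+1} − x_{i+1}·y_i):
  i=1: 3.8800·3.0738 − 0.7005·1.2867 = +11.0251 (running +11.0251)
  i=2: 0.7005·-1.4614 − -3.2750·3.0738 = +9.0430 (running +20.0682)
  i=3: -3.2750·-3.4241 − 2.1374·-1.4614 = +14.3377 (running +34.4058)
  i=4: 2.1374·1.2867 − 3.8800·-3.4241 = +16.0359 (running +50.4418)
Area = |Σ|/2 = |50.4418|/2 = 25.2209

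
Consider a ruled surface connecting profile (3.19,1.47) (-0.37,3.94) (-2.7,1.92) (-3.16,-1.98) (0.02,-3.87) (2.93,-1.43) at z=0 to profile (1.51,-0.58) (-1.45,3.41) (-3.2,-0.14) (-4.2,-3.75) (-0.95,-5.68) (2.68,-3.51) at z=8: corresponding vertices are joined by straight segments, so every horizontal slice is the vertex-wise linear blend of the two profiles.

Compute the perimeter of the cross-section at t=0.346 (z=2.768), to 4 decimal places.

Cross-section at t=0.346: each vertex is (1-t)·p0[i] + t·p1[i].
  v1: (1-0.346)·(3.19,1.47) + 0.346·(1.51,-0.58) = (2.6087,0.7607)
  v2: (1-0.346)·(-0.37,3.94) + 0.346·(-1.45,3.41) = (-0.7437,3.7566)
  v3: (1-0.346)·(-2.7,1.92) + 0.346·(-3.2,-0.14) = (-2.8730,1.2072)
  v4: (1-0.346)·(-3.16,-1.98) + 0.346·(-4.2,-3.75) = (-3.5198,-2.5924)
  v5: (1-0.346)·(0.02,-3.87) + 0.346·(-0.95,-5.68) = (-0.3156,-4.4963)
  v6: (1-0.346)·(2.93,-1.43) + 0.346·(2.68,-3.51) = (2.8435,-2.1497)
Perimeter = Σ |v_{i+1} − v_i|:
  edge 1→2: √(-3.3524² + 2.9959²) = 4.4960 (running 4.4960)
  edge 2→3: √(-2.1293² + -2.5494²) = 3.3216 (running 7.8177)
  edge 3→4: √(-0.6468² + -3.7997²) = 3.8543 (running 11.6720)
  edge 4→5: √(3.2042² + -1.9038²) = 3.7271 (running 15.3991)
  edge 5→6: √(3.1591² + 2.3466²) = 3.9353 (running 19.3344)
  edge 6→1: √(-0.2348² + 2.9104²) = 2.9198 (running 22.2543)
Perimeter = 22.2543

Perimeter at t=0.346: 22.2543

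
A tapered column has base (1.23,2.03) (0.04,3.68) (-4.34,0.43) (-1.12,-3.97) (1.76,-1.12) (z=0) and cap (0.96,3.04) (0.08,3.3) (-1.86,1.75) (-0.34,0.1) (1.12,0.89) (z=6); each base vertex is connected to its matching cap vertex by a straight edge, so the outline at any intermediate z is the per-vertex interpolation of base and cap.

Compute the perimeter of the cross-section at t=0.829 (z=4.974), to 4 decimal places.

Cross-section at t=0.829: each vertex is (1-t)·p0[i] + t·p1[i].
  v1: (1-0.829)·(1.23,2.03) + 0.829·(0.96,3.04) = (1.0062,2.8673)
  v2: (1-0.829)·(0.04,3.68) + 0.829·(0.08,3.3) = (0.0732,3.3650)
  v3: (1-0.829)·(-4.34,0.43) + 0.829·(-1.86,1.75) = (-2.2841,1.5243)
  v4: (1-0.829)·(-1.12,-3.97) + 0.829·(-0.34,0.1) = (-0.4734,-0.5960)
  v5: (1-0.829)·(1.76,-1.12) + 0.829·(1.12,0.89) = (1.2294,0.5463)
Perimeter = Σ |v_{i+1} − v_i|:
  edge 1→2: √(-0.9330² + 0.4977²) = 1.0575 (running 1.0575)
  edge 2→3: √(-2.3572² + -1.8407²) = 2.9908 (running 4.0482)
  edge 3→4: √(1.8107² + -2.1203²) = 2.7882 (running 6.8364)
  edge 4→5: √(1.7028² + 1.1423²) = 2.0505 (running 8.8869)
  edge 5→1: √(-0.2233² + 2.3210²) = 2.3317 (running 11.2186)
Perimeter = 11.2186

Perimeter at t=0.829: 11.2186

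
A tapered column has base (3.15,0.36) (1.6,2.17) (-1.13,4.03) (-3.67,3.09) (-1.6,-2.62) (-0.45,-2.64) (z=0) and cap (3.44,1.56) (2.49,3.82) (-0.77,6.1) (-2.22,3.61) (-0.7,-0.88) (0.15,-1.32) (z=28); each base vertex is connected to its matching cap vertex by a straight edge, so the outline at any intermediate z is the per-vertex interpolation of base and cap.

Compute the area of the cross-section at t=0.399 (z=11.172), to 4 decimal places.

Cross-section at t=0.399: each vertex is (1-t)·p0[i] + t·p1[i].
  v1: (1-0.399)·(3.15,0.36) + 0.399·(3.44,1.56) = (3.2657,0.8388)
  v2: (1-0.399)·(1.6,2.17) + 0.399·(2.49,3.82) = (1.9551,2.8283)
  v3: (1-0.399)·(-1.13,4.03) + 0.399·(-0.77,6.1) = (-0.9864,4.8559)
  v4: (1-0.399)·(-3.67,3.09) + 0.399·(-2.22,3.61) = (-3.0915,3.2975)
  v5: (1-0.399)·(-1.6,-2.62) + 0.399·(-0.7,-0.88) = (-1.2409,-1.9257)
  v6: (1-0.399)·(-0.45,-2.64) + 0.399·(0.15,-1.32) = (-0.2106,-2.1133)
Shoelace sum Σ(x_i·y_{i+1} − x_{i+1}·y_i):
  i=1: 3.2657·2.8283 − 1.9551·0.8388 = +7.5966 (running +7.5966)
  i=2: 1.9551·4.8559 − -0.9864·2.8283 = +12.2836 (running +19.8803)
  i=3: -0.9864·3.2975 − -3.0915·4.8559 = +11.7594 (running +31.6396)
  i=4: -3.0915·-1.9257 − -1.2409·3.2975 = +10.0452 (running +41.6848)
  i=5: -1.2409·-2.1133 − -0.2106·-1.9257 = +2.2169 (running +43.9017)
  i=6: -0.2106·0.8388 − 3.2657·-2.1133 = +6.7248 (running +50.6265)
Area = |Σ|/2 = |50.6265|/2 = 25.3133

Area at t=0.399: 25.3133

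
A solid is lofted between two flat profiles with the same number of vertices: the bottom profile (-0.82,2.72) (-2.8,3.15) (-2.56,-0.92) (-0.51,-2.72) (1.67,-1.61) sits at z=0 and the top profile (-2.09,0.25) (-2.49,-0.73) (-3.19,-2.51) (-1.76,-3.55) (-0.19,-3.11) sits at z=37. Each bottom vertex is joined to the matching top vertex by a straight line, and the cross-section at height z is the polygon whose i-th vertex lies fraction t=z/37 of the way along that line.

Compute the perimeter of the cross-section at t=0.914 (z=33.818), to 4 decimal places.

Cross-section at t=0.914: each vertex is (1-t)·p0[i] + t·p1[i].
  v1: (1-0.914)·(-0.82,2.72) + 0.914·(-2.09,0.25) = (-1.9808,0.4624)
  v2: (1-0.914)·(-2.8,3.15) + 0.914·(-2.49,-0.73) = (-2.5167,-0.3963)
  v3: (1-0.914)·(-2.56,-0.92) + 0.914·(-3.19,-2.51) = (-3.1358,-2.3733)
  v4: (1-0.914)·(-0.51,-2.72) + 0.914·(-1.76,-3.55) = (-1.6525,-3.4786)
  v5: (1-0.914)·(1.67,-1.61) + 0.914·(-0.19,-3.11) = (-0.0300,-2.9810)
Perimeter = Σ |v_{i+1} − v_i|:
  edge 1→2: √(-0.5359² + -0.8587²) = 1.0122 (running 1.0122)
  edge 2→3: √(-0.6192² + -1.9769²) = 2.0716 (running 3.0839)
  edge 3→4: √(1.4833² + -1.1054²) = 1.8499 (running 4.9337)
  edge 4→5: √(1.6225² + 0.4976²) = 1.6971 (running 6.6308)
  edge 5→1: √(-1.9507² + 3.4434²) = 3.9576 (running 10.5884)
Perimeter = 10.5884

Perimeter at t=0.914: 10.5884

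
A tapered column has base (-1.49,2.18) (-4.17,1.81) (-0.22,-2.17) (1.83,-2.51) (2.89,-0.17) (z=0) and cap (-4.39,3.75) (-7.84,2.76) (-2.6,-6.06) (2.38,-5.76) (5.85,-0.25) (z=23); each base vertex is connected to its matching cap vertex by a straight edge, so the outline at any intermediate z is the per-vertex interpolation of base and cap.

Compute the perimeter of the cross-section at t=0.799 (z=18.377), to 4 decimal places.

Perimeter at t=0.799: 32.5870

Cross-section at t=0.799: each vertex is (1-t)·p0[i] + t·p1[i].
  v1: (1-0.799)·(-1.49,2.18) + 0.799·(-4.39,3.75) = (-3.8071,3.4344)
  v2: (1-0.799)·(-4.17,1.81) + 0.799·(-7.84,2.76) = (-7.1023,2.5690)
  v3: (1-0.799)·(-0.22,-2.17) + 0.799·(-2.6,-6.06) = (-2.1216,-5.2781)
  v4: (1-0.799)·(1.83,-2.51) + 0.799·(2.38,-5.76) = (2.2694,-5.1067)
  v5: (1-0.799)·(2.89,-0.17) + 0.799·(5.85,-0.25) = (5.2550,-0.2339)
Perimeter = Σ |v_{i+1} − v_i|:
  edge 1→2: √(-3.2952² + -0.8654²) = 3.4070 (running 3.4070)
  edge 2→3: √(4.9807² + -7.8472²) = 9.2944 (running 12.7013)
  edge 3→4: √(4.3911² + 0.1714²) = 4.3944 (running 17.0958)
  edge 4→5: √(2.9856² + 4.8728²) = 5.7147 (running 22.8105)
  edge 5→1: √(-9.0621² + 3.6684²) = 9.7765 (running 32.5870)
Perimeter = 32.5870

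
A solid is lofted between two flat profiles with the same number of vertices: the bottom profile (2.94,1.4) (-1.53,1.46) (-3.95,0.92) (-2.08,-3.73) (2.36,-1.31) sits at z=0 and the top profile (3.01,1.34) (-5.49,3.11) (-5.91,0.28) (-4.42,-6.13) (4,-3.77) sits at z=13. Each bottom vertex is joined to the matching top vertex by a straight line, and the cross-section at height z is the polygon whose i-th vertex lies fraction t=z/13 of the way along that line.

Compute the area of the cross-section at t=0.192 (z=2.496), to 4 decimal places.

Cross-section at t=0.192: each vertex is (1-t)·p0[i] + t·p1[i].
  v1: (1-0.192)·(2.94,1.4) + 0.192·(3.01,1.34) = (2.9534,1.3885)
  v2: (1-0.192)·(-1.53,1.46) + 0.192·(-5.49,3.11) = (-2.2903,1.7768)
  v3: (1-0.192)·(-3.95,0.92) + 0.192·(-5.91,0.28) = (-4.3263,0.7971)
  v4: (1-0.192)·(-2.08,-3.73) + 0.192·(-4.42,-6.13) = (-2.5293,-4.1908)
  v5: (1-0.192)·(2.36,-1.31) + 0.192·(4,-3.77) = (2.6749,-1.7823)
Shoelace sum Σ(x_i·y_{i+1} − x_{i+1}·y_i):
  i=1: 2.9534·1.7768 − -2.2903·1.3885 = +8.4277 (running +8.4277)
  i=2: -2.2903·0.7971 − -4.3263·1.7768 = +5.8613 (running +14.2891)
  i=3: -4.3263·-4.1908 − -2.5293·0.7971 = +20.1469 (running +34.4360)
  i=4: -2.5293·-1.7823 − 2.6749·-4.1908 = +15.7179 (running +50.1538)
  i=5: 2.6749·1.3885 − 2.9534·-1.7823 = +8.9780 (running +59.1318)
Area = |Σ|/2 = |59.1318|/2 = 29.5659

Area at t=0.192: 29.5659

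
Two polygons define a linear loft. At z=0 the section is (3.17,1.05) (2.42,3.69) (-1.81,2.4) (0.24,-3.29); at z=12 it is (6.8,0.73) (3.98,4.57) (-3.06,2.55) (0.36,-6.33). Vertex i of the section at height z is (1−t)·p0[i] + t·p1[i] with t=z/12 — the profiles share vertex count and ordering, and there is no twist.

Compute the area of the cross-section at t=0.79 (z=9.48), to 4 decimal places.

Cross-section at t=0.79: each vertex is (1-t)·p0[i] + t·p1[i].
  v1: (1-0.79)·(3.17,1.05) + 0.79·(6.8,0.73) = (6.0377,0.7972)
  v2: (1-0.79)·(2.42,3.69) + 0.79·(3.98,4.57) = (3.6524,4.3852)
  v3: (1-0.79)·(-1.81,2.4) + 0.79·(-3.06,2.55) = (-2.7975,2.5185)
  v4: (1-0.79)·(0.24,-3.29) + 0.79·(0.36,-6.33) = (0.3348,-5.6916)
Shoelace sum Σ(x_i·y_{i+1} − x_{i+1}·y_i):
  i=1: 6.0377·4.3852 − 3.6524·0.7972 = +23.5648 (running +23.5648)
  i=2: 3.6524·2.5185 − -2.7975·4.3852 = +21.4662 (running +45.0310)
  i=3: -2.7975·-5.6916 − 0.3348·2.5185 = +15.0791 (running +60.1101)
  i=4: 0.3348·0.7972 − 6.0377·-5.6916 = +34.6311 (running +94.7411)
Area = |Σ|/2 = |94.7411|/2 = 47.3706

Area at t=0.79: 47.3706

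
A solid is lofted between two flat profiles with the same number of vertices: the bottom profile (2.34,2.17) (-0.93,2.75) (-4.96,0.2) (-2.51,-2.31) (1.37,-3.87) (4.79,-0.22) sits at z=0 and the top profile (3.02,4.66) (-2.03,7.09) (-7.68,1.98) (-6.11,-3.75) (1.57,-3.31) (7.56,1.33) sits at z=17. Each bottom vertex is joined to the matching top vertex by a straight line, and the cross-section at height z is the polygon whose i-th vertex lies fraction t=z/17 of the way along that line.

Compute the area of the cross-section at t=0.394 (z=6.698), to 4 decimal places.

Cross-section at t=0.394: each vertex is (1-t)·p0[i] + t·p1[i].
  v1: (1-0.394)·(2.34,2.17) + 0.394·(3.02,4.66) = (2.6079,3.1511)
  v2: (1-0.394)·(-0.93,2.75) + 0.394·(-2.03,7.09) = (-1.3634,4.4600)
  v3: (1-0.394)·(-4.96,0.2) + 0.394·(-7.68,1.98) = (-6.0317,0.9013)
  v4: (1-0.394)·(-2.51,-2.31) + 0.394·(-6.11,-3.75) = (-3.9284,-2.8774)
  v5: (1-0.394)·(1.37,-3.87) + 0.394·(1.57,-3.31) = (1.4488,-3.6494)
  v6: (1-0.394)·(4.79,-0.22) + 0.394·(7.56,1.33) = (5.8814,0.3907)
Shoelace sum Σ(x_i·y_{i+1} − x_{i+1}·y_i):
  i=1: 2.6079·4.4600 − -1.3634·3.1511 = +15.9274 (running +15.9274)
  i=2: -1.3634·0.9013 − -6.0317·4.4600 = +25.6722 (running +41.5996)
  i=3: -6.0317·-2.8774 − -3.9284·0.9013 = +20.8961 (running +62.4956)
  i=4: -3.9284·-3.6494 − 1.4488·-2.8774 = +18.5049 (running +81.0005)
  i=5: 1.4488·0.3907 − 5.8814·-3.6494 = +22.0293 (running +103.0298)
  i=6: 5.8814·3.1511 − 2.6079·0.3907 = +17.5137 (running +120.5435)
Area = |Σ|/2 = |120.5435|/2 = 60.2717

Area at t=0.394: 60.2717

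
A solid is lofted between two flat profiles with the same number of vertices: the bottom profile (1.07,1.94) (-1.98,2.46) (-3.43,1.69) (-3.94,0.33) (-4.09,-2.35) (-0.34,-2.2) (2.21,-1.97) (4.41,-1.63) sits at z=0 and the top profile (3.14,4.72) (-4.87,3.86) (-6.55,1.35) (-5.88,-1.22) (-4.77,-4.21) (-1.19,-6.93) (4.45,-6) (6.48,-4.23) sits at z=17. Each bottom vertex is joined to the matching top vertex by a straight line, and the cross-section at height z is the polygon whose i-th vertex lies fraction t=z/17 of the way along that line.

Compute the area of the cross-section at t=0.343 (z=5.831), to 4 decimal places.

Area at t=0.343: 50.2632

Cross-section at t=0.343: each vertex is (1-t)·p0[i] + t·p1[i].
  v1: (1-0.343)·(1.07,1.94) + 0.343·(3.14,4.72) = (1.7800,2.8935)
  v2: (1-0.343)·(-1.98,2.46) + 0.343·(-4.87,3.86) = (-2.9713,2.9402)
  v3: (1-0.343)·(-3.43,1.69) + 0.343·(-6.55,1.35) = (-4.5002,1.5734)
  v4: (1-0.343)·(-3.94,0.33) + 0.343·(-5.88,-1.22) = (-4.6054,-0.2016)
  v5: (1-0.343)·(-4.09,-2.35) + 0.343·(-4.77,-4.21) = (-4.3232,-2.9880)
  v6: (1-0.343)·(-0.34,-2.2) + 0.343·(-1.19,-6.93) = (-0.6316,-3.8224)
  v7: (1-0.343)·(2.21,-1.97) + 0.343·(4.45,-6) = (2.9783,-3.3523)
  v8: (1-0.343)·(4.41,-1.63) + 0.343·(6.48,-4.23) = (5.1200,-2.5218)
Shoelace sum Σ(x_i·y_{i+1} − x_{i+1}·y_i):
  i=1: 1.7800·2.9402 − -2.9713·2.8935 = +13.8311 (running +13.8311)
  i=2: -2.9713·1.5734 − -4.5002·2.9402 = +8.5564 (running +22.3875)
  i=3: -4.5002·-0.2016 − -4.6054·1.5734 = +8.1535 (running +30.5410)
  i=4: -4.6054·-2.9880 − -4.3232·-0.2016 = +12.8891 (running +43.4302)
  i=5: -4.3232·-3.8224 − -0.6316·-2.9880 = +14.6381 (running +58.0682)
  i=6: -0.6316·-3.3523 − 2.9783·-3.8224 = +13.5014 (running +71.5697)
  i=7: 2.9783·-2.5218 − 5.1200·-3.3523 = +9.6530 (running +81.2227)
  i=8: 5.1200·2.8935 − 1.7800·-2.5218 = +19.3038 (running +100.5265)
Area = |Σ|/2 = |100.5265|/2 = 50.2632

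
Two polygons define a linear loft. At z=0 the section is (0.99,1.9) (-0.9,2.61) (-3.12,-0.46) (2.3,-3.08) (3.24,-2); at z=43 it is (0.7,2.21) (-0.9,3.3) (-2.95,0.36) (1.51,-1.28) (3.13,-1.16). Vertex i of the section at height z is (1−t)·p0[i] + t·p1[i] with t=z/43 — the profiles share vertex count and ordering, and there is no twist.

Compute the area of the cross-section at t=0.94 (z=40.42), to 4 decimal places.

Cross-section at t=0.94: each vertex is (1-t)·p0[i] + t·p1[i].
  v1: (1-0.94)·(0.99,1.9) + 0.94·(0.7,2.21) = (0.7174,2.1914)
  v2: (1-0.94)·(-0.9,2.61) + 0.94·(-0.9,3.3) = (-0.9000,3.2586)
  v3: (1-0.94)·(-3.12,-0.46) + 0.94·(-2.95,0.36) = (-2.9602,0.3108)
  v4: (1-0.94)·(2.3,-3.08) + 0.94·(1.51,-1.28) = (1.5574,-1.3880)
  v5: (1-0.94)·(3.24,-2) + 0.94·(3.13,-1.16) = (3.1366,-1.2104)
Shoelace sum Σ(x_i·y_{i+1} − x_{i+1}·y_i):
  i=1: 0.7174·3.2586 − -0.9000·2.1914 = +4.3100 (running +4.3100)
  i=2: -0.9000·0.3108 − -2.9602·3.2586 = +9.3664 (running +13.6764)
  i=3: -2.9602·-1.3880 − 1.5574·0.3108 = +3.6247 (running +17.3011)
  i=4: 1.5574·-1.2104 − 3.1366·-1.3880 = +2.4685 (running +19.7696)
  i=5: 3.1366·2.1914 − 0.7174·-1.2104 = +7.7419 (running +27.5115)
Area = |Σ|/2 = |27.5115|/2 = 13.7557

Area at t=0.94: 13.7557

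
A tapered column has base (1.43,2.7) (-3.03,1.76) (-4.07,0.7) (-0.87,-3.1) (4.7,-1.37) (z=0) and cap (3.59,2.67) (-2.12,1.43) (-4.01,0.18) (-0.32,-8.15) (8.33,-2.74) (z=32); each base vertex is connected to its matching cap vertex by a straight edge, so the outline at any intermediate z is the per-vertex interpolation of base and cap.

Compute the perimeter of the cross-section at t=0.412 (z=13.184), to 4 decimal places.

Perimeter at t=0.412: 27.0955

Cross-section at t=0.412: each vertex is (1-t)·p0[i] + t·p1[i].
  v1: (1-0.412)·(1.43,2.7) + 0.412·(3.59,2.67) = (2.3199,2.6876)
  v2: (1-0.412)·(-3.03,1.76) + 0.412·(-2.12,1.43) = (-2.6551,1.6240)
  v3: (1-0.412)·(-4.07,0.7) + 0.412·(-4.01,0.18) = (-4.0453,0.4858)
  v4: (1-0.412)·(-0.87,-3.1) + 0.412·(-0.32,-8.15) = (-0.6434,-5.1806)
  v5: (1-0.412)·(4.7,-1.37) + 0.412·(8.33,-2.74) = (6.1956,-1.9344)
Perimeter = Σ |v_{i+1} − v_i|:
  edge 1→2: √(-4.9750² + -1.0636²) = 5.0874 (running 5.0874)
  edge 2→3: √(-1.3902² + -1.1383²) = 1.7968 (running 6.8842)
  edge 3→4: √(3.4019² + -5.6664²) = 6.6091 (running 13.4933)
  edge 4→5: √(6.8390² + 3.2462²) = 7.5703 (running 21.0636)
  edge 5→1: √(-3.8756² + 4.6221²) = 6.0319 (running 27.0955)
Perimeter = 27.0955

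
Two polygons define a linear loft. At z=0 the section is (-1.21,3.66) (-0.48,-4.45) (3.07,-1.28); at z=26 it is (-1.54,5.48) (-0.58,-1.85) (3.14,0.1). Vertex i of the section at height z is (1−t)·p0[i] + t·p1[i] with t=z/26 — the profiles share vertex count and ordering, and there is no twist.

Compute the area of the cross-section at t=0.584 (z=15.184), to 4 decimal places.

Cross-section at t=0.584: each vertex is (1-t)·p0[i] + t·p1[i].
  v1: (1-0.584)·(-1.21,3.66) + 0.584·(-1.54,5.48) = (-1.4027,4.7229)
  v2: (1-0.584)·(-0.48,-4.45) + 0.584·(-0.58,-1.85) = (-0.5384,-2.9316)
  v3: (1-0.584)·(3.07,-1.28) + 0.584·(3.14,0.1) = (3.1109,-0.4741)
Shoelace sum Σ(x_i·y_{i+1} − x_{i+1}·y_i):
  i=1: -1.4027·-2.9316 − -0.5384·4.7229 = +6.6550 (running +6.6550)
  i=2: -0.5384·-0.4741 − 3.1109·-2.9316 = +9.3751 (running +16.0301)
  i=3: 3.1109·4.7229 − -1.4027·-0.4741 = +14.0273 (running +30.0574)
Area = |Σ|/2 = |30.0574|/2 = 15.0287

Area at t=0.584: 15.0287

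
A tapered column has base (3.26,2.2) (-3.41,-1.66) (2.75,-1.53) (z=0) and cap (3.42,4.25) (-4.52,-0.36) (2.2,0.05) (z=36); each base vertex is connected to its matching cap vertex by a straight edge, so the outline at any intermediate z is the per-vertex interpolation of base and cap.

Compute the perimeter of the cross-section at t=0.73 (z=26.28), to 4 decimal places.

Perimeter at t=0.73: 19.5613

Cross-section at t=0.73: each vertex is (1-t)·p0[i] + t·p1[i].
  v1: (1-0.73)·(3.26,2.2) + 0.73·(3.42,4.25) = (3.3768,3.6965)
  v2: (1-0.73)·(-3.41,-1.66) + 0.73·(-4.52,-0.36) = (-4.2203,-0.7110)
  v3: (1-0.73)·(2.75,-1.53) + 0.73·(2.2,0.05) = (2.3485,-0.3766)
Perimeter = Σ |v_{i+1} − v_i|:
  edge 1→2: √(-7.5971² + -4.4075²) = 8.7831 (running 8.7831)
  edge 2→3: √(6.5688² + 0.3344²) = 6.5773 (running 15.3604)
  edge 3→1: √(1.0283² + 4.0731²) = 4.2009 (running 19.5613)
Perimeter = 19.5613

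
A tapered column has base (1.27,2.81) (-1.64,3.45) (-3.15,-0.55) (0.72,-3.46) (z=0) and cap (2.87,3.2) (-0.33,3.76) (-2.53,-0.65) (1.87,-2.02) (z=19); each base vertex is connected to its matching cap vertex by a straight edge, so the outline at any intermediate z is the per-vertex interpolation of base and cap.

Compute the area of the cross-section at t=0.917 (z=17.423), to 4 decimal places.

Area at t=0.917: 19.8359

Cross-section at t=0.917: each vertex is (1-t)·p0[i] + t·p1[i].
  v1: (1-0.917)·(1.27,2.81) + 0.917·(2.87,3.2) = (2.7372,3.1676)
  v2: (1-0.917)·(-1.64,3.45) + 0.917·(-0.33,3.76) = (-0.4387,3.7343)
  v3: (1-0.917)·(-3.15,-0.55) + 0.917·(-2.53,-0.65) = (-2.5815,-0.6417)
  v4: (1-0.917)·(0.72,-3.46) + 0.917·(1.87,-2.02) = (1.7746,-2.1395)
Shoelace sum Σ(x_i·y_{i+1} − x_{i+1}·y_i):
  i=1: 2.7372·3.7343 − -0.4387·3.1676 = +11.6112 (running +11.6112)
  i=2: -0.4387·-0.6417 − -2.5815·3.7343 = +9.9214 (running +21.5326)
  i=3: -2.5815·-2.1395 − 1.7746·-0.6417 = +6.6618 (running +28.1944)
  i=4: 1.7746·3.1676 − 2.7372·-2.1395 = +11.4774 (running +39.6718)
Area = |Σ|/2 = |39.6718|/2 = 19.8359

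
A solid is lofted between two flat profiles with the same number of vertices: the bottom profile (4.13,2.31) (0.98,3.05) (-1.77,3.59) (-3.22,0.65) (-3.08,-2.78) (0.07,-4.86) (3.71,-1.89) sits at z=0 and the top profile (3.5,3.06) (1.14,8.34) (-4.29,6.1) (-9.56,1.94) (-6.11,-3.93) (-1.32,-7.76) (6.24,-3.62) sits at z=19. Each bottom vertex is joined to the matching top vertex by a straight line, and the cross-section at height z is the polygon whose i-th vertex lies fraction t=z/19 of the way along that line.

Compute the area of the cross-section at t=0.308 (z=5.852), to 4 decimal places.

Area at t=0.308: 71.0651

Cross-section at t=0.308: each vertex is (1-t)·p0[i] + t·p1[i].
  v1: (1-0.308)·(4.13,2.31) + 0.308·(3.5,3.06) = (3.9360,2.5410)
  v2: (1-0.308)·(0.98,3.05) + 0.308·(1.14,8.34) = (1.0293,4.6793)
  v3: (1-0.308)·(-1.77,3.59) + 0.308·(-4.29,6.1) = (-2.5462,4.3631)
  v4: (1-0.308)·(-3.22,0.65) + 0.308·(-9.56,1.94) = (-5.1727,1.0473)
  v5: (1-0.308)·(-3.08,-2.78) + 0.308·(-6.11,-3.93) = (-4.0132,-3.1342)
  v6: (1-0.308)·(0.07,-4.86) + 0.308·(-1.32,-7.76) = (-0.3581,-5.7532)
  v7: (1-0.308)·(3.71,-1.89) + 0.308·(6.24,-3.62) = (4.4892,-2.4228)
Shoelace sum Σ(x_i·y_{i+1} − x_{i+1}·y_i):
  i=1: 3.9360·4.6793 − 1.0293·2.5410 = +15.8022 (running +15.8022)
  i=2: 1.0293·4.3631 − -2.5462·4.6793 = +16.4051 (running +32.2073)
  i=3: -2.5462·1.0473 − -5.1727·4.3631 = +19.9023 (running +52.1097)
  i=4: -5.1727·-3.1342 − -4.0132·1.0473 = +20.4155 (running +72.5252)
  i=5: -4.0132·-5.7532 − -0.3581·-3.1342 = +21.9666 (running +94.4917)
  i=6: -0.3581·-2.4228 − 4.4892·-5.7532 = +26.6952 (running +121.1869)
  i=7: 4.4892·2.5410 − 3.9360·-2.4228 = +20.9434 (running +142.1303)
Area = |Σ|/2 = |142.1303|/2 = 71.0651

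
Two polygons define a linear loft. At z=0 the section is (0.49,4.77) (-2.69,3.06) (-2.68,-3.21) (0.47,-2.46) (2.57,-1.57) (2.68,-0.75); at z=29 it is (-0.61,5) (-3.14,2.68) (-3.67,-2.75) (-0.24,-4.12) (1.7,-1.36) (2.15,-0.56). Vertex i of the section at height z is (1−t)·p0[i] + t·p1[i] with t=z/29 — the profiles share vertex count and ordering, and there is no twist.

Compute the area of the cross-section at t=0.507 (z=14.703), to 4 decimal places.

Area at t=0.507: 31.7266

Cross-section at t=0.507: each vertex is (1-t)·p0[i] + t·p1[i].
  v1: (1-0.507)·(0.49,4.77) + 0.507·(-0.61,5) = (-0.0677,4.8866)
  v2: (1-0.507)·(-2.69,3.06) + 0.507·(-3.14,2.68) = (-2.9181,2.8673)
  v3: (1-0.507)·(-2.68,-3.21) + 0.507·(-3.67,-2.75) = (-3.1819,-2.9768)
  v4: (1-0.507)·(0.47,-2.46) + 0.507·(-0.24,-4.12) = (0.1100,-3.3016)
  v5: (1-0.507)·(2.57,-1.57) + 0.507·(1.7,-1.36) = (2.1289,-1.4635)
  v6: (1-0.507)·(2.68,-0.75) + 0.507·(2.15,-0.56) = (2.4113,-0.6537)
Shoelace sum Σ(x_i·y_{i+1} − x_{i+1}·y_i):
  i=1: -0.0677·2.8673 − -2.9181·4.8866 = +14.0657 (running +14.0657)
  i=2: -2.9181·-2.9768 − -3.1819·2.8673 = +17.8104 (running +31.8761)
  i=3: -3.1819·-3.3016 − 0.1100·-2.9768 = +10.8331 (running +42.7092)
  i=4: 0.1100·-1.4635 − 2.1289·-3.3016 = +6.8678 (running +49.5770)
  i=5: 2.1289·-0.6537 − 2.4113·-1.4635 = +2.1374 (running +51.7144)
  i=6: 2.4113·4.8866 − -0.0677·-0.6537 = +11.7388 (running +63.4532)
Area = |Σ|/2 = |63.4532|/2 = 31.7266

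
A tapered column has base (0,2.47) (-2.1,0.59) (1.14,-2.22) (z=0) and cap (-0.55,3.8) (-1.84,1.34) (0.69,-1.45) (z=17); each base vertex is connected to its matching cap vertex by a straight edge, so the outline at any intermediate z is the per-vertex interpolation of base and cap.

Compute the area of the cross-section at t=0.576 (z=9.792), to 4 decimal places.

Area at t=0.576: 5.4196

Cross-section at t=0.576: each vertex is (1-t)·p0[i] + t·p1[i].
  v1: (1-0.576)·(0,2.47) + 0.576·(-0.55,3.8) = (-0.3168,3.2361)
  v2: (1-0.576)·(-2.1,0.59) + 0.576·(-1.84,1.34) = (-1.9502,1.0220)
  v3: (1-0.576)·(1.14,-2.22) + 0.576·(0.69,-1.45) = (0.8808,-1.7765)
Shoelace sum Σ(x_i·y_{i+1} − x_{i+1}·y_i):
  i=1: -0.3168·1.0220 − -1.9502·3.2361 = +5.9874 (running +5.9874)
  i=2: -1.9502·-1.7765 − 0.8808·1.0220 = +2.5644 (running +8.5517)
  i=3: 0.8808·3.2361 − -0.3168·-1.7765 = +2.2876 (running +10.8393)
Area = |Σ|/2 = |10.8393|/2 = 5.4196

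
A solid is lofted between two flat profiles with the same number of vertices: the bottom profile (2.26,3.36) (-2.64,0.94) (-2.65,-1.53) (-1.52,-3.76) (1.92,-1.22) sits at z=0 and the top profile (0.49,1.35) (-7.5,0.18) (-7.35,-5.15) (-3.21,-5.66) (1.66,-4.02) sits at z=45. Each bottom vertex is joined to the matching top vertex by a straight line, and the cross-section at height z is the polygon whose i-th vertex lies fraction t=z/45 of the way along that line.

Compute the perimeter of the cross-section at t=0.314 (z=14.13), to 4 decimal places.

Cross-section at t=0.314: each vertex is (1-t)·p0[i] + t·p1[i].
  v1: (1-0.314)·(2.26,3.36) + 0.314·(0.49,1.35) = (1.7042,2.7289)
  v2: (1-0.314)·(-2.64,0.94) + 0.314·(-7.5,0.18) = (-4.1660,0.7014)
  v3: (1-0.314)·(-2.65,-1.53) + 0.314·(-7.35,-5.15) = (-4.1258,-2.6667)
  v4: (1-0.314)·(-1.52,-3.76) + 0.314·(-3.21,-5.66) = (-2.0507,-4.3566)
  v5: (1-0.314)·(1.92,-1.22) + 0.314·(1.66,-4.02) = (1.8384,-2.0992)
Perimeter = Σ |v_{i+1} − v_i|:
  edge 1→2: √(-5.8703² + -2.0275²) = 6.2105 (running 6.2105)
  edge 2→3: √(0.0402² + -3.3680²) = 3.3683 (running 9.5788)
  edge 3→4: √(2.0751² + -1.6899²) = 2.6762 (running 12.2550)
  edge 4→5: √(3.8890² + 2.2574²) = 4.4967 (running 16.7517)
  edge 5→1: √(-0.1341² + 4.8281²) = 4.8299 (running 21.5816)
Perimeter = 21.5816

Perimeter at t=0.314: 21.5816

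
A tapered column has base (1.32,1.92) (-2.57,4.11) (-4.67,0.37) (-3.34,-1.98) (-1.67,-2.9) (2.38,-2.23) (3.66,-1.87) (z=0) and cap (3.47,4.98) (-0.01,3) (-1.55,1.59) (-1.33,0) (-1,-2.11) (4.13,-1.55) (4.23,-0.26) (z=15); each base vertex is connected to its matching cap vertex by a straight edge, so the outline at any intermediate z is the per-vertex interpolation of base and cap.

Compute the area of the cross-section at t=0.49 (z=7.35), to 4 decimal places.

Area at t=0.49: 31.7972

Cross-section at t=0.49: each vertex is (1-t)·p0[i] + t·p1[i].
  v1: (1-0.49)·(1.32,1.92) + 0.49·(3.47,4.98) = (2.3735,3.4194)
  v2: (1-0.49)·(-2.57,4.11) + 0.49·(-0.01,3) = (-1.3156,3.5661)
  v3: (1-0.49)·(-4.67,0.37) + 0.49·(-1.55,1.59) = (-3.1412,0.9678)
  v4: (1-0.49)·(-3.34,-1.98) + 0.49·(-1.33,0) = (-2.3551,-1.0098)
  v5: (1-0.49)·(-1.67,-2.9) + 0.49·(-1,-2.11) = (-1.3417,-2.5129)
  v6: (1-0.49)·(2.38,-2.23) + 0.49·(4.13,-1.55) = (3.2375,-1.8968)
  v7: (1-0.49)·(3.66,-1.87) + 0.49·(4.23,-0.26) = (3.9393,-1.0811)
Shoelace sum Σ(x_i·y_{i+1} − x_{i+1}·y_i):
  i=1: 2.3735·3.5661 − -1.3156·3.4194 = +12.9627 (running +12.9627)
  i=2: -1.3156·0.9678 − -3.1412·3.5661 = +9.9286 (running +22.8913)
  i=3: -3.1412·-1.0098 − -2.3551·0.9678 = +5.4512 (running +28.3425)
  i=4: -2.3551·-2.5129 − -1.3417·-1.0098 = +4.5633 (running +32.9058)
  i=5: -1.3417·-1.8968 − 3.2375·-2.5129 = +10.6805 (running +43.5863)
  i=6: 3.2375·-1.0811 − 3.9393·-1.8968 = +3.9720 (running +47.5583)
  i=7: 3.9393·3.4194 − 2.3735·-1.0811 = +16.0360 (running +63.5943)
Area = |Σ|/2 = |63.5943|/2 = 31.7972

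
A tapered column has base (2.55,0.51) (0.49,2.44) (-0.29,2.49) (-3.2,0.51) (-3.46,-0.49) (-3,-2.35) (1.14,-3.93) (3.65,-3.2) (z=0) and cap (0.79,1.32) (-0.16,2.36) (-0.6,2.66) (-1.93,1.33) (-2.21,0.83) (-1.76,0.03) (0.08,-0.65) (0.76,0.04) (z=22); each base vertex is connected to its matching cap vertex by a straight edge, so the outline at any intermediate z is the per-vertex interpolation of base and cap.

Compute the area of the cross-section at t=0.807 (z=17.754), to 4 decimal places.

Cross-section at t=0.807: each vertex is (1-t)·p0[i] + t·p1[i].
  v1: (1-0.807)·(2.55,0.51) + 0.807·(0.79,1.32) = (1.1297,1.1637)
  v2: (1-0.807)·(0.49,2.44) + 0.807·(-0.16,2.36) = (-0.0346,2.3754)
  v3: (1-0.807)·(-0.29,2.49) + 0.807·(-0.6,2.66) = (-0.5402,2.6272)
  v4: (1-0.807)·(-3.2,0.51) + 0.807·(-1.93,1.33) = (-2.1751,1.1717)
  v5: (1-0.807)·(-3.46,-0.49) + 0.807·(-2.21,0.83) = (-2.4512,0.5752)
  v6: (1-0.807)·(-3,-2.35) + 0.807·(-1.76,0.03) = (-1.9993,-0.4293)
  v7: (1-0.807)·(1.14,-3.93) + 0.807·(0.08,-0.65) = (0.2846,-1.2830)
  v8: (1-0.807)·(3.65,-3.2) + 0.807·(0.76,0.04) = (1.3178,-0.5853)
Shoelace sum Σ(x_i·y_{i+1} − x_{i+1}·y_i):
  i=1: 1.1297·2.3754 − -0.0346·1.1637 = +2.7237 (running +2.7237)
  i=2: -0.0346·2.6272 − -0.5402·2.3754 = +1.1924 (running +3.9161)
  i=3: -0.5402·1.1717 − -2.1751·2.6272 = +5.0815 (running +8.9976)
  i=4: -2.1751·0.5752 − -2.4512·1.1717 = +1.6210 (running +10.6186)
  i=5: -2.4512·-0.4293 − -1.9993·0.5752 = +2.2025 (running +12.8211)
  i=6: -1.9993·-1.2830 − 0.2846·-0.4293 = +2.6874 (running +15.5085)
  i=7: 0.2846·-0.5853 − 1.3178·-1.2830 = +1.5242 (running +17.0326)
  i=8: 1.3178·1.1637 − 1.1297·-0.5853 = +2.1947 (running +19.2273)
Area = |Σ|/2 = |19.2273|/2 = 9.6137

Area at t=0.807: 9.6137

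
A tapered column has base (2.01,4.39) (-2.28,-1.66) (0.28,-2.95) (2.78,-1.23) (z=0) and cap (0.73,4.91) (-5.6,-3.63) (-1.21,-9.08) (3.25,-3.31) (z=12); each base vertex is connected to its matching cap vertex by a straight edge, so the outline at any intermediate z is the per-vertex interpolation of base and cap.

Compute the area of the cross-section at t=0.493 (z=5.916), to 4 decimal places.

Cross-section at t=0.493: each vertex is (1-t)·p0[i] + t·p1[i].
  v1: (1-0.493)·(2.01,4.39) + 0.493·(0.73,4.91) = (1.3790,4.6464)
  v2: (1-0.493)·(-2.28,-1.66) + 0.493·(-5.6,-3.63) = (-3.9168,-2.6312)
  v3: (1-0.493)·(0.28,-2.95) + 0.493·(-1.21,-9.08) = (-0.4546,-5.9721)
  v4: (1-0.493)·(2.78,-1.23) + 0.493·(3.25,-3.31) = (3.0117,-2.2554)
Shoelace sum Σ(x_i·y_{i+1} − x_{i+1}·y_i):
  i=1: 1.3790·-2.6312 − -3.9168·4.6464 = +14.5703 (running +14.5703)
  i=2: -3.9168·-5.9721 − -0.4546·-2.6312 = +22.1952 (running +36.7655)
  i=3: -0.4546·-2.2554 − 3.0117·-5.9721 = +19.0115 (running +55.7770)
  i=4: 3.0117·4.6464 − 1.3790·-2.2554 = +17.1037 (running +72.8806)
Area = |Σ|/2 = |72.8806|/2 = 36.4403

Area at t=0.493: 36.4403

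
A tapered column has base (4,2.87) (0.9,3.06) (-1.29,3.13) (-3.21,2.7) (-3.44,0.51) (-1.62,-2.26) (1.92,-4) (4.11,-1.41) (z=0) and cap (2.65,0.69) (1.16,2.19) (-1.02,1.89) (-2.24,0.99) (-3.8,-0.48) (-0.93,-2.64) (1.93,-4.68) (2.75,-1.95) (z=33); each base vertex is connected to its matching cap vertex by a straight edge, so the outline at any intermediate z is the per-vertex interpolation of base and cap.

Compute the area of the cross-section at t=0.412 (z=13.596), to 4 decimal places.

Cross-section at t=0.412: each vertex is (1-t)·p0[i] + t·p1[i].
  v1: (1-0.412)·(4,2.87) + 0.412·(2.65,0.69) = (3.4438,1.9718)
  v2: (1-0.412)·(0.9,3.06) + 0.412·(1.16,2.19) = (1.0071,2.7016)
  v3: (1-0.412)·(-1.29,3.13) + 0.412·(-1.02,1.89) = (-1.1788,2.6191)
  v4: (1-0.412)·(-3.21,2.7) + 0.412·(-2.24,0.99) = (-2.8104,1.9955)
  v5: (1-0.412)·(-3.44,0.51) + 0.412·(-3.8,-0.48) = (-3.5883,0.1021)
  v6: (1-0.412)·(-1.62,-2.26) + 0.412·(-0.93,-2.64) = (-1.3357,-2.4166)
  v7: (1-0.412)·(1.92,-4) + 0.412·(1.93,-4.68) = (1.9241,-4.2802)
  v8: (1-0.412)·(4.11,-1.41) + 0.412·(2.75,-1.95) = (3.5497,-1.6325)
Shoelace sum Σ(x_i·y_{i+1} − x_{i+1}·y_i):
  i=1: 3.4438·2.7016 − 1.0071·1.9718 = +7.3178 (running +7.3178)
  i=2: 1.0071·2.6191 − -1.1788·2.7016 = +5.8223 (running +13.1400)
  i=3: -1.1788·1.9955 − -2.8104·2.6191 = +5.0085 (running +18.1485)
  i=4: -2.8104·0.1021 − -3.5883·1.9955 = +6.8734 (running +25.0219)
  i=5: -3.5883·-2.4166 − -1.3357·0.1021 = +8.8078 (running +33.8297)
  i=6: -1.3357·-4.2802 − 1.9241·-2.4166 = +10.3668 (running +44.1966)
  i=7: 1.9241·-1.6325 − 3.5497·-4.2802 = +12.0521 (running +56.2487)
  i=8: 3.5497·1.9718 − 3.4438·-1.6325 = +12.6213 (running +68.8700)
Area = |Σ|/2 = |68.8700|/2 = 34.4350

Area at t=0.412: 34.4350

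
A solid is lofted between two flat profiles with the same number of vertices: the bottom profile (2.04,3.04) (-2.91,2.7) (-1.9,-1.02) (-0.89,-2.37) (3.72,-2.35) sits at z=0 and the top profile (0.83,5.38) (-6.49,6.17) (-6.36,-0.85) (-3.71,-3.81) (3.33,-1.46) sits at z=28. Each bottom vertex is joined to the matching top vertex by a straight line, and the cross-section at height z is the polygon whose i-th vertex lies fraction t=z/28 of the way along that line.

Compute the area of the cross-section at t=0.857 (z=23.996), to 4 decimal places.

Area at t=0.857: 63.7020

Cross-section at t=0.857: each vertex is (1-t)·p0[i] + t·p1[i].
  v1: (1-0.857)·(2.04,3.04) + 0.857·(0.83,5.38) = (1.0030,5.0454)
  v2: (1-0.857)·(-2.91,2.7) + 0.857·(-6.49,6.17) = (-5.9781,5.6738)
  v3: (1-0.857)·(-1.9,-1.02) + 0.857·(-6.36,-0.85) = (-5.7222,-0.8743)
  v4: (1-0.857)·(-0.89,-2.37) + 0.857·(-3.71,-3.81) = (-3.3067,-3.6041)
  v5: (1-0.857)·(3.72,-2.35) + 0.857·(3.33,-1.46) = (3.3858,-1.5873)
Shoelace sum Σ(x_i·y_{i+1} − x_{i+1}·y_i):
  i=1: 1.0030·5.6738 − -5.9781·5.0454 = +35.8526 (running +35.8526)
  i=2: -5.9781·-0.8743 − -5.7222·5.6738 = +37.6934 (running +73.5459)
  i=3: -5.7222·-3.6041 − -3.3067·-0.8743 = +17.7322 (running +91.2781)
  i=4: -3.3067·-1.5873 − 3.3858·-3.6041 = +17.4513 (running +108.7294)
  i=5: 3.3858·5.0454 − 1.0030·-1.5873 = +18.6746 (running +127.4040)
Area = |Σ|/2 = |127.4040|/2 = 63.7020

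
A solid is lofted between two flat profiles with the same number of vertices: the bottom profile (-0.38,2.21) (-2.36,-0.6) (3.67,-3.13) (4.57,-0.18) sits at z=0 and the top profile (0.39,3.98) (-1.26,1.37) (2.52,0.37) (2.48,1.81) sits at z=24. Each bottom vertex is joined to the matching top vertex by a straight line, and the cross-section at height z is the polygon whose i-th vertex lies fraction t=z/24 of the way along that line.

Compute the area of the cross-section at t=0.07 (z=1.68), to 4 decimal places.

Area at t=0.07: 18.3258

Cross-section at t=0.07: each vertex is (1-t)·p0[i] + t·p1[i].
  v1: (1-0.07)·(-0.38,2.21) + 0.07·(0.39,3.98) = (-0.3261,2.3339)
  v2: (1-0.07)·(-2.36,-0.6) + 0.07·(-1.26,1.37) = (-2.2830,-0.4621)
  v3: (1-0.07)·(3.67,-3.13) + 0.07·(2.52,0.37) = (3.5895,-2.8850)
  v4: (1-0.07)·(4.57,-0.18) + 0.07·(2.48,1.81) = (4.4237,-0.0407)
Shoelace sum Σ(x_i·y_{i+1} − x_{i+1}·y_i):
  i=1: -0.3261·-0.4621 − -2.2830·2.3339 = +5.4790 (running +5.4790)
  i=2: -2.2830·-2.8850 − 3.5895·-0.4621 = +8.2452 (running +13.7241)
  i=3: 3.5895·-0.0407 − 4.4237·-2.8850 = +12.6163 (running +26.3404)
  i=4: 4.4237·2.3339 − -0.3261·-0.0407 = +10.3112 (running +36.6516)
Area = |Σ|/2 = |36.6516|/2 = 18.3258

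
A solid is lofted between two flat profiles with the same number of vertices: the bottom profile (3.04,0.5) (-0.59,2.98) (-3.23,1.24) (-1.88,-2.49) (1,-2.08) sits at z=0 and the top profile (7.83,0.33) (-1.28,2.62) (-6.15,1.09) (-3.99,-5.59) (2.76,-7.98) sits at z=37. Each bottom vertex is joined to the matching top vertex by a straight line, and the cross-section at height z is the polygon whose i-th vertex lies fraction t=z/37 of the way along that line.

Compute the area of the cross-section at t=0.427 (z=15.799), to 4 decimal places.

Area at t=0.427: 45.1573

Cross-section at t=0.427: each vertex is (1-t)·p0[i] + t·p1[i].
  v1: (1-0.427)·(3.04,0.5) + 0.427·(7.83,0.33) = (5.0853,0.4274)
  v2: (1-0.427)·(-0.59,2.98) + 0.427·(-1.28,2.62) = (-0.8846,2.8263)
  v3: (1-0.427)·(-3.23,1.24) + 0.427·(-6.15,1.09) = (-4.4768,1.1759)
  v4: (1-0.427)·(-1.88,-2.49) + 0.427·(-3.99,-5.59) = (-2.7810,-3.8137)
  v5: (1-0.427)·(1,-2.08) + 0.427·(2.76,-7.98) = (1.7515,-4.5993)
Shoelace sum Σ(x_i·y_{i+1} − x_{i+1}·y_i):
  i=1: 5.0853·2.8263 − -0.8846·0.4274 = +14.7507 (running +14.7507)
  i=2: -0.8846·1.1759 − -4.4768·2.8263 = +11.6125 (running +26.3632)
  i=3: -4.4768·-3.8137 − -2.7810·1.1759 = +20.3436 (running +46.7068)
  i=4: -2.7810·-4.5993 − 1.7515·-3.8137 = +19.4703 (running +66.1771)
  i=5: 1.7515·0.4274 − 5.0853·-4.5993 = +24.1376 (running +90.3147)
Area = |Σ|/2 = |90.3147|/2 = 45.1573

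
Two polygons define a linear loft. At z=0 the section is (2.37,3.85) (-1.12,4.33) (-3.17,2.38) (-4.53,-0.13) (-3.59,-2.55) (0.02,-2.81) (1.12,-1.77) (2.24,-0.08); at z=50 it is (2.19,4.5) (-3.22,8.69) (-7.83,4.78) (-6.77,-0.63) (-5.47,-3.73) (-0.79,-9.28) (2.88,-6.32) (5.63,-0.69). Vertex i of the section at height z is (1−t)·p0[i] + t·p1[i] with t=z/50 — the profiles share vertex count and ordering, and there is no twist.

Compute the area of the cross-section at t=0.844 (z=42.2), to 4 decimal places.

Area at t=0.844: 121.6584

Cross-section at t=0.844: each vertex is (1-t)·p0[i] + t·p1[i].
  v1: (1-0.844)·(2.37,3.85) + 0.844·(2.19,4.5) = (2.2181,4.3986)
  v2: (1-0.844)·(-1.12,4.33) + 0.844·(-3.22,8.69) = (-2.8924,8.0098)
  v3: (1-0.844)·(-3.17,2.38) + 0.844·(-7.83,4.78) = (-7.1030,4.4056)
  v4: (1-0.844)·(-4.53,-0.13) + 0.844·(-6.77,-0.63) = (-6.4206,-0.5520)
  v5: (1-0.844)·(-3.59,-2.55) + 0.844·(-5.47,-3.73) = (-5.1767,-3.5459)
  v6: (1-0.844)·(0.02,-2.81) + 0.844·(-0.79,-9.28) = (-0.6636,-8.2707)
  v7: (1-0.844)·(1.12,-1.77) + 0.844·(2.88,-6.32) = (2.6054,-5.6102)
  v8: (1-0.844)·(2.24,-0.08) + 0.844·(5.63,-0.69) = (5.1012,-0.5948)
Shoelace sum Σ(x_i·y_{i+1} − x_{i+1}·y_i):
  i=1: 2.2181·8.0098 − -2.8924·4.3986 = +30.4890 (running +30.4890)
  i=2: -2.8924·4.4056 − -7.1030·8.0098 = +44.1515 (running +74.6404)
  i=3: -7.1030·-0.5520 − -6.4206·4.4056 = +32.2073 (running +106.8477)
  i=4: -6.4206·-3.5459 − -5.1767·-0.5520 = +19.9092 (running +126.7570)
  i=5: -5.1767·-8.2707 − -0.6636·-3.5459 = +40.4618 (running +167.2188)
  i=6: -0.6636·-5.6102 − 2.6054·-8.2707 = +25.2719 (running +192.4907)
  i=7: 2.6054·-0.5948 − 5.1012·-5.6102 = +27.0687 (running +219.5594)
  i=8: 5.1012·4.3986 − 2.2181·-0.5948 = +23.7574 (running +243.3167)
Area = |Σ|/2 = |243.3167|/2 = 121.6584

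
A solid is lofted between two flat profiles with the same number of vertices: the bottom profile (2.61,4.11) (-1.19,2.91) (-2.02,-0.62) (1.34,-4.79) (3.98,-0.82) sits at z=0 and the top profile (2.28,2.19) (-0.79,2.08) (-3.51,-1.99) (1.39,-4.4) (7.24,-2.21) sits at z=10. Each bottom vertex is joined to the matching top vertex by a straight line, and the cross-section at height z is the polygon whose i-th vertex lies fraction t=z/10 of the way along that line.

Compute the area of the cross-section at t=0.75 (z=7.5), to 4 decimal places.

Area at t=0.75: 40.3450

Cross-section at t=0.75: each vertex is (1-t)·p0[i] + t·p1[i].
  v1: (1-0.75)·(2.61,4.11) + 0.75·(2.28,2.19) = (2.3625,2.6700)
  v2: (1-0.75)·(-1.19,2.91) + 0.75·(-0.79,2.08) = (-0.8900,2.2875)
  v3: (1-0.75)·(-2.02,-0.62) + 0.75·(-3.51,-1.99) = (-3.1375,-1.6475)
  v4: (1-0.75)·(1.34,-4.79) + 0.75·(1.39,-4.4) = (1.3775,-4.4975)
  v5: (1-0.75)·(3.98,-0.82) + 0.75·(7.24,-2.21) = (6.4250,-1.8625)
Shoelace sum Σ(x_i·y_{i+1} − x_{i+1}·y_i):
  i=1: 2.3625·2.2875 − -0.8900·2.6700 = +7.7805 (running +7.7805)
  i=2: -0.8900·-1.6475 − -3.1375·2.2875 = +8.6433 (running +16.4238)
  i=3: -3.1375·-4.4975 − 1.3775·-1.6475 = +16.3803 (running +32.8042)
  i=4: 1.3775·-1.8625 − 6.4250·-4.4975 = +26.3308 (running +59.1350)
  i=5: 6.4250·2.6700 − 2.3625·-1.8625 = +21.5549 (running +80.6899)
Area = |Σ|/2 = |80.6899|/2 = 40.3450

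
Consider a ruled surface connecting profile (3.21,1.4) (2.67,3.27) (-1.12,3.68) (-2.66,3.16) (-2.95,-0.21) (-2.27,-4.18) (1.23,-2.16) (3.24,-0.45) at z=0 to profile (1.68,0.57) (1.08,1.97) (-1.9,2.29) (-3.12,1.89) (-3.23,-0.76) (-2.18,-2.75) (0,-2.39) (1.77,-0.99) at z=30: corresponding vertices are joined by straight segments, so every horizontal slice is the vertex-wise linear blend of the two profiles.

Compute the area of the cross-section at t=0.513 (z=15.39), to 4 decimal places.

Cross-section at t=0.513: each vertex is (1-t)·p0[i] + t·p1[i].
  v1: (1-0.513)·(3.21,1.4) + 0.513·(1.68,0.57) = (2.4251,0.9742)
  v2: (1-0.513)·(2.67,3.27) + 0.513·(1.08,1.97) = (1.8543,2.6031)
  v3: (1-0.513)·(-1.12,3.68) + 0.513·(-1.9,2.29) = (-1.5201,2.9669)
  v4: (1-0.513)·(-2.66,3.16) + 0.513·(-3.12,1.89) = (-2.8960,2.5085)
  v5: (1-0.513)·(-2.95,-0.21) + 0.513·(-3.23,-0.76) = (-3.0936,-0.4921)
  v6: (1-0.513)·(-2.27,-4.18) + 0.513·(-2.18,-2.75) = (-2.2238,-3.4464)
  v7: (1-0.513)·(1.23,-2.16) + 0.513·(0,-2.39) = (0.5990,-2.2780)
  v8: (1-0.513)·(3.24,-0.45) + 0.513·(1.77,-0.99) = (2.4859,-0.7270)
Shoelace sum Σ(x_i·y_{i+1} − x_{i+1}·y_i):
  i=1: 2.4251·2.6031 − 1.8543·0.9742 = +4.5063 (running +4.5063)
  i=2: 1.8543·2.9669 − -1.5201·2.6031 = +9.4587 (running +13.9650)
  i=3: -1.5201·2.5085 − -2.8960·2.9669 = +4.7789 (running +18.7440)
  i=4: -2.8960·-0.4921 − -3.0936·2.5085 = +9.1856 (running +27.9296)
  i=5: -3.0936·-3.4464 − -2.2238·-0.4921 = +9.5675 (running +37.4971)
  i=6: -2.2238·-2.2780 − 0.5990·-3.4464 = +7.1303 (running +44.6274)
  i=7: 0.5990·-0.7270 − 2.4859·-2.2780 = +5.2273 (running +49.8547)
  i=8: 2.4859·0.9742 − 2.4251·-0.7270 = +4.1849 (running +54.0396)
Area = |Σ|/2 = |54.0396|/2 = 27.0198

Area at t=0.513: 27.0198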